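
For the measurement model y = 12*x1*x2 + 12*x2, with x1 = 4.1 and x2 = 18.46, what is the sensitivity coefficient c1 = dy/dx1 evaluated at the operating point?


y = 12*x1*x2 + 12*x2
dy/dx1 = 12*x2
Evaluate at x2 = 18.46: c1 = 12 * 18.46
c1 = 221.5200

221.5200


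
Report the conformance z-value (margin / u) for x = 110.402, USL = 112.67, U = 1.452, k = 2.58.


u = U / k = 1.452 / 2.58 = 0.5627907
margin = |USL - x| = |112.67 - 110.402| = 2.268
z = margin / u = 2.268 / 0.5627907
z = 4.0299

4.0299


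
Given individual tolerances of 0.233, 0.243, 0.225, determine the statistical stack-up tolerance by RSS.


RSS = sqrt(0.233^2 + 0.243^2 + 0.225^2)
= sqrt(0.163963)
= 0.4049

0.4049


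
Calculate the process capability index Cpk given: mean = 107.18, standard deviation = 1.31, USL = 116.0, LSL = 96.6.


Cpu = (USL - mean) / (3*sigma) = (116.0 - 107.18) / (3*1.31) = 2.2443
Cpl = (mean - LSL) / (3*sigma) = (107.18 - 96.6) / (3*1.31) = 2.6921
Cpk = min(Cpu, Cpl) = 2.2443

2.2443


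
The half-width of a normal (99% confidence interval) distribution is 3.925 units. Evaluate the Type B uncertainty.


u_B = half_width / 2.576
u_B = 3.925 / 2.576
u_B = 1.5237

1.5237


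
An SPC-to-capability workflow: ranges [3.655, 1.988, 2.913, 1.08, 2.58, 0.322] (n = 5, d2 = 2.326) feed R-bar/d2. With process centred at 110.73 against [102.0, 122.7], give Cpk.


R_bar = (3.655 + 1.988 + 2.913 + 1.08 + 2.58 + 0.322) / 6 = 2.0896667
sigma = R_bar / d2 = 2.0896667 / 2.326 = 0.89839497
Cp = (USL - LSL)/(6*sigma) = (122.7 - 102.0)/(6*0.89839497) = 3.8402
Cpu = (122.7 - 110.73)/(3*0.89839497) = 4.4413
Cpl = (110.73 - 102.0)/(3*0.89839497) = 3.2391
Cpk = min(Cpu, Cpl) = 3.2391

3.2391


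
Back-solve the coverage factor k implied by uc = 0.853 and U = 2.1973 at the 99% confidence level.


k = U / uc
k = 2.1973 / 0.853
k = 2.576

2.576


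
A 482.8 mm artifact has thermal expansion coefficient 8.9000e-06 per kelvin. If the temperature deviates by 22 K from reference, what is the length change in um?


dL = L * alpha * dT
= 482.8 * 8.9000e-06 * 22
= 0.0945322 mm
dL_um = 0.0945322 * 1000 = 94.5322 um

94.5322


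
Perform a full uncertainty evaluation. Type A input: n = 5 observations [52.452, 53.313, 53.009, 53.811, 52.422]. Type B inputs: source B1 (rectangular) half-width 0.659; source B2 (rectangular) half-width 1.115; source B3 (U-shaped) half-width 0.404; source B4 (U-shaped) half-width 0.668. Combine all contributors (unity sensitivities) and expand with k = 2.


mean = (52.452 + 53.313 + 53.009 + 53.811 + 52.422) / 5 = 53.0014
s = sqrt(sum((x - mean)^2)/(n-1)) = 0.58952294
u_A = s / sqrt(n) = 0.58952294 / sqrt(5) = 0.26364267
u_B1 = 0.659 / sqrt(3) = 0.38047383
u_B2 = 1.115 / sqrt(3) = 0.64374555
u_B3 = 0.404 / sqrt(2) = 0.28567114
u_B4 = 0.668 / sqrt(2) = 0.47234733
uc = sqrt(0.26364267^2 + 0.38047383^2 + 0.64374555^2 + 0.28567114^2 + 0.47234733^2) = 0.96612428
U = k * uc = 2 * 0.96612428
U = 1.9322

1.9322


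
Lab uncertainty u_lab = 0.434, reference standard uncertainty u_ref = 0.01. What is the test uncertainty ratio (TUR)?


TUR = u_lab / u_ref
= 0.434 / 0.01
= 43.4000

43.4000


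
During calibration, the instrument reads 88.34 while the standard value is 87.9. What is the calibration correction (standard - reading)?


Correction = standard - reading
= 87.9 - 88.34
= -0.4400

-0.4400


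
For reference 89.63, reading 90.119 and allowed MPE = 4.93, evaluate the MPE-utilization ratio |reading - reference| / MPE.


e = indication - reference = 90.119 - 89.63 = 0.4890
|e| = 0.4890
ratio = |e| / MPE = 0.4890 / 4.93
ratio = 0.0992

0.0992


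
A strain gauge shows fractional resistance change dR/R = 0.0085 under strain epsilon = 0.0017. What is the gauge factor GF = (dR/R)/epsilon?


GF = (dR/R) / epsilon
= 0.0085 / 0.0017
= 5.0000

5.0000


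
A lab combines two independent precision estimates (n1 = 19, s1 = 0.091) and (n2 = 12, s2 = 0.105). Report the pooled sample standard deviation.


s_p = sqrt(((n1-1)*s1^2 + (n2-1)*s2^2) / (n1+n2-2))
numerator = (19-1)*0.091^2 + (12-1)*0.105^2 = 0.149058 + 0.121275 = 0.270333
denominator = 19 + 12 - 2 = 29
s_p^2 = 0.270333 / 29 = 0.0093218276
s_p = sqrt(0.0093218276) = 0.0965

0.0965


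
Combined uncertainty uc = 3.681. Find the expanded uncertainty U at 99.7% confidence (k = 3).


U = k * uc
U = 3 * 3.681
U = 11.0430

11.0430


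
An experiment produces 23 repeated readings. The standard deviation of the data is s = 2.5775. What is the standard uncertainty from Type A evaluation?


u_A = s / sqrt(n)
u_A = 2.5775 / sqrt(23)
u_A = 2.5775 / 4.7958315
u_A = 0.5374

0.5374


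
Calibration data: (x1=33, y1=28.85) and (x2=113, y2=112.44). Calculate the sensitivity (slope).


slope = (y2 - y1) / (x2 - x1)
= (112.44 - 28.85) / (113 - 33)
= 83.5900 / 80
= 1.0449

1.0449


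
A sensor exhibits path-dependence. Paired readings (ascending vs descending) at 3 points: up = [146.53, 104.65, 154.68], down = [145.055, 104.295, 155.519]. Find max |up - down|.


|146.53 - 145.055| = 1.4750
|104.65 - 104.295| = 0.3550
|154.68 - 155.519| = 0.8390
hysteresis = max(diffs) = 1.4750

1.4750


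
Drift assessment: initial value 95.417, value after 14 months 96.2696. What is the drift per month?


rate = (v2 - v1) / months
= (96.2696 - 95.417) / 14
= 0.8526 / 14
= 0.0609

0.0609


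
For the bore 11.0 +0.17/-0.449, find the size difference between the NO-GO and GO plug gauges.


GO = nominal - lower_tol (smallest hole = maximum material condition)
GO = 11.0 - 0.449 = 10.551
NO-GO = nominal + upper_tol (largest hole = least material condition)
NO-GO = 11.0 + 0.17 = 11.17
spread = NO-GO - GO = 11.17 - 10.551 = 0.6190

0.6190


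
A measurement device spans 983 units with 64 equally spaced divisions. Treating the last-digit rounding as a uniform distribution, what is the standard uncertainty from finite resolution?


resolution = range / divisions
resolution = 983 / 64 = 15.359375
u_res = resolution / (2*sqrt(3))
u_res = 15.359375 / 3.4641016
u_res = 4.4339

4.4339


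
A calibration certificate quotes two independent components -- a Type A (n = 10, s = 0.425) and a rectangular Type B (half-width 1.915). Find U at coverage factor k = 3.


u_A = s / sqrt(n) = 0.425 / sqrt(10) = 0.1343968
u_B = half_width / sqrt(3) = 1.915 / sqrt(3) = 1.1056258
uc = sqrt(u_A^2 + u_B^2) = sqrt(0.1343968^2 + 1.1056258^2) = 1.1137643
U = k * uc = 3 * 1.1137643
U = 3.3413

3.3413


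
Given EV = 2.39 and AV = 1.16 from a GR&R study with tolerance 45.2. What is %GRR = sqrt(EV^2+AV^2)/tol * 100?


GRR = sqrt(EV^2 + AV^2) = sqrt(2.39^2 + 1.16^2) = 2.6566332
%GRR = GRR / tol * 100 = 2.6566332 / 45.2 * 100
%GRR = 5.8775

5.8775


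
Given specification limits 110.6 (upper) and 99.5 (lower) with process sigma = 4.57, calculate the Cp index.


Cp = (USL - LSL) / (6 * sigma)
= (110.6 - 99.5) / (6 * 4.57)
= 11.1000 / 27.4200
= 0.4048

0.4048


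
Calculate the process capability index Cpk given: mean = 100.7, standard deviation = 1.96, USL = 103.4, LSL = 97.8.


Cpu = (USL - mean) / (3*sigma) = (103.4 - 100.7) / (3*1.96) = 0.4592
Cpl = (mean - LSL) / (3*sigma) = (100.7 - 97.8) / (3*1.96) = 0.4932
Cpk = min(Cpu, Cpl) = 0.4592

0.4592


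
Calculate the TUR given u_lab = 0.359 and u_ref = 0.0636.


TUR = u_lab / u_ref
= 0.359 / 0.0636
= 5.6447

5.6447


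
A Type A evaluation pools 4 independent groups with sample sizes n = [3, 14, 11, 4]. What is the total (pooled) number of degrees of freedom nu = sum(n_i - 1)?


nu = sum_i (n_i - 1)
nu = ((3 - 1) + (14 - 1) + (11 - 1) + (4 - 1))
nu = 2 + 13 + 10 + 3
nu = 28

28


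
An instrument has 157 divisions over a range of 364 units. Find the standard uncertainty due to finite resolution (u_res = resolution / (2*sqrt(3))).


resolution = range / divisions
resolution = 364 / 157 = 2.3184713
u_res = resolution / (2*sqrt(3))
u_res = 2.3184713 / 3.4641016
u_res = 0.6693

0.6693


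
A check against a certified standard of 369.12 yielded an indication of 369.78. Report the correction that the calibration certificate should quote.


Correction = standard - reading
= 369.12 - 369.78
= -0.6600

-0.6600


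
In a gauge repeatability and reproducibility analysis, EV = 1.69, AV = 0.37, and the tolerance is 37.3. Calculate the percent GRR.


GRR = sqrt(EV^2 + AV^2) = sqrt(1.69^2 + 0.37^2) = 1.7300289
%GRR = GRR / tol * 100 = 1.7300289 / 37.3 * 100
%GRR = 4.6381

4.6381


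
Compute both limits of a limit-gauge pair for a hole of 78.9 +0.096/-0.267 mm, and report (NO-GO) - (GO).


GO = nominal - lower_tol (smallest hole = maximum material condition)
GO = 78.9 - 0.267 = 78.633
NO-GO = nominal + upper_tol (largest hole = least material condition)
NO-GO = 78.9 + 0.096 = 78.996
spread = NO-GO - GO = 78.996 - 78.633 = 0.3630

0.3630


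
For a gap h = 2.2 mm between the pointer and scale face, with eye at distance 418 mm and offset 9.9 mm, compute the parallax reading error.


error = h * offset / d
= 2.2 * 9.9 / 418
= 0.0521

0.0521


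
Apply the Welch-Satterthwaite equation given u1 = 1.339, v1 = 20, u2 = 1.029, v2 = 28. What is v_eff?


uc = sqrt(u1^2 + u2^2) = sqrt(1.339^2 + 1.029^2) = 1.6887161
v_eff = uc^4 / (u1^4/v1 + u2^4/v2)
= 1.6887161^4 / (1.339^4/20 + 1.029^4/28)
= 8.1325469 / 0.20076915
v_eff = 40.5070

40.5070


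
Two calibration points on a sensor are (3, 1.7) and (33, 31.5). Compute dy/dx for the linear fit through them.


slope = (y2 - y1) / (x2 - x1)
= (31.5 - 1.7) / (33 - 3)
= 29.8000 / 30
= 0.9933

0.9933


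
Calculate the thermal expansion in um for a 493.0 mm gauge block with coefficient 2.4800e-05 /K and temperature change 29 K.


dL = L * alpha * dT
= 493.0 * 2.4800e-05 * 29
= 0.3545656 mm
dL_um = 0.3545656 * 1000 = 354.5656 um

354.5656


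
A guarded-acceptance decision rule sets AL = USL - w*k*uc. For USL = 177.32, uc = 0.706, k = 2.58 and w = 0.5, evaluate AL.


U = k * uc = 2.58 * 0.706 = 1.82148
guard band g = w * U = 0.5 * 1.82148 = 0.91074
AL = USL - g = 177.32 - 0.91074
AL = 176.4093

176.4093


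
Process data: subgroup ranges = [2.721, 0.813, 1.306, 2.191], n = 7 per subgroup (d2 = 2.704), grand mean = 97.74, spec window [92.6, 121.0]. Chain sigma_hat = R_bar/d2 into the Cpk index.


R_bar = (2.721 + 0.813 + 1.306 + 2.191) / 4 = 1.75775
sigma = R_bar / d2 = 1.75775 / 2.704 = 0.65005547
Cp = (USL - LSL)/(6*sigma) = (121.0 - 92.6)/(6*0.65005547) = 7.2814
Cpu = (121.0 - 97.74)/(3*0.65005547) = 11.9272
Cpl = (97.74 - 92.6)/(3*0.65005547) = 2.6357
Cpk = min(Cpu, Cpl) = 2.6357

2.6357


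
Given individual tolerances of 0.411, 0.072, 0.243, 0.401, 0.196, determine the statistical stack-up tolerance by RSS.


RSS = sqrt(0.411^2 + 0.072^2 + 0.243^2 + 0.401^2 + 0.196^2)
= sqrt(0.432371)
= 0.6575

0.6575


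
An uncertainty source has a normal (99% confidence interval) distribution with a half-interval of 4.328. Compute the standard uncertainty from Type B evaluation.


u_B = half_width / 2.576
u_B = 4.328 / 2.576
u_B = 1.6801

1.6801


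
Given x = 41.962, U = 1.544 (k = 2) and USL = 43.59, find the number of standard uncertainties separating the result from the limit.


u = U / k = 1.544 / 2 = 0.772
margin = |USL - x| = |43.59 - 41.962| = 1.628
z = margin / u = 1.628 / 0.772
z = 2.1088

2.1088


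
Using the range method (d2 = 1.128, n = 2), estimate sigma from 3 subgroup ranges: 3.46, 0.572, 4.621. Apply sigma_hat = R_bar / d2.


R_bar = (3.46 + 0.572 + 4.621) / 3
R_bar = 8.653 / 3 = 2.8843333
sigma_hat = R_bar / d2 = 2.8843333 / 1.128 = 2.5570

2.5570


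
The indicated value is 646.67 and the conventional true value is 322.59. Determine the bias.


Systematic error = measured - true
= 646.67 - 322.59
= 324.0800

324.0800


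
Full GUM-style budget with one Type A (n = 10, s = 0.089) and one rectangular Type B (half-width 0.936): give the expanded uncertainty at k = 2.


u_A = s / sqrt(n) = 0.089 / sqrt(10) = 0.028144271
u_B = half_width / sqrt(3) = 0.936 / sqrt(3) = 0.54039985
uc = sqrt(u_A^2 + u_B^2) = sqrt(0.028144271^2 + 0.54039985^2) = 0.54113224
U = k * uc = 2 * 0.54113224
U = 1.0823

1.0823


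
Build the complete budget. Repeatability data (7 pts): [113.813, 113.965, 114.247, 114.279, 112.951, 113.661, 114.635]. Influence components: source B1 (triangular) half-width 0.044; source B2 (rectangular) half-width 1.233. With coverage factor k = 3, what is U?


mean = (113.813 + 113.965 + 114.247 + 114.279 + 112.951 + 113.661 + 114.635) / 7 = 113.9358571
s = sqrt(sum((x - mean)^2)/(n-1)) = 0.5423392
u_A = s / sqrt(n) = 0.5423392 / sqrt(7) = 0.20498495
u_B1 = 0.044 / sqrt(6) = 0.017962925
u_B2 = 1.233 / sqrt(3) = 0.71187288
uc = sqrt(0.20498495^2 + 0.017962925^2 + 0.71187288^2) = 0.74101585
U = k * uc = 3 * 0.74101585
U = 2.2230

2.2230


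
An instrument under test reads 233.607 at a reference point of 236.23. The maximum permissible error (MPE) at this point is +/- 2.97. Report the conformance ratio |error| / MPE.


e = indication - reference = 233.607 - 236.23 = -2.6230
|e| = 2.6230
ratio = |e| / MPE = 2.6230 / 2.97
ratio = 0.8832

0.8832


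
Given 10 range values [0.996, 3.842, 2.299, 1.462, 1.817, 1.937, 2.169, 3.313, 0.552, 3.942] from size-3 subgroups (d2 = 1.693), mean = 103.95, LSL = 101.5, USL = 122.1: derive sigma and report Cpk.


R_bar = (0.996 + 3.842 + 2.299 + 1.462 + 1.817 + 1.937 + 2.169 + 3.313 + 0.552 + 3.942) / 10 = 2.2329
sigma = R_bar / d2 = 2.2329 / 1.693 = 1.3189014
Cp = (USL - LSL)/(6*sigma) = (122.1 - 101.5)/(6*1.3189014) = 2.6032
Cpu = (122.1 - 103.95)/(3*1.3189014) = 4.5872
Cpl = (103.95 - 101.5)/(3*1.3189014) = 0.6192
Cpk = min(Cpu, Cpl) = 0.6192

0.6192


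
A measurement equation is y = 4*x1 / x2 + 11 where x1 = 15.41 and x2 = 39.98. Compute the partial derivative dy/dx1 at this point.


y = 4*x1 / x2 + 11
dy/dx1 = 4/x2
Evaluate at x2 = 39.98: c1 = 4 / 39.98
c1 = 0.1001

0.1001


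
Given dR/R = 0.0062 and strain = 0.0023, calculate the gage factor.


GF = (dR/R) / epsilon
= 0.0062 / 0.0023
= 2.6957

2.6957


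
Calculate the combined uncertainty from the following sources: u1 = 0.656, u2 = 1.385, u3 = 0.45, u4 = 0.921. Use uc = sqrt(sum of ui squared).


uc = sqrt(0.656^2 + 1.385^2 + 0.45^2 + 0.921^2)
uc = sqrt(3.399302)
uc = 1.8437

1.8437


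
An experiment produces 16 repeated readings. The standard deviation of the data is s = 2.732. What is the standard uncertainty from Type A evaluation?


u_A = s / sqrt(n)
u_A = 2.732 / sqrt(16)
u_A = 2.732 / 4
u_A = 0.6830

0.6830


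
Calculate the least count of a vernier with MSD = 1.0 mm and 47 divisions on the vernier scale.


LC = MSD / n_div
= 1.0 / 47
= 0.0213

0.0213


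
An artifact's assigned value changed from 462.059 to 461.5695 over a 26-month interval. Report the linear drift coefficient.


rate = (v2 - v1) / months
= (461.5695 - 462.059) / 26
= -0.4895 / 26
= -0.0188

-0.0188


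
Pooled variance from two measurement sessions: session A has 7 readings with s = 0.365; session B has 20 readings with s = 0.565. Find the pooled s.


s_p = sqrt(((n1-1)*s1^2 + (n2-1)*s2^2) / (n1+n2-2))
numerator = (7-1)*0.365^2 + (20-1)*0.565^2 = 0.79935 + 6.065275 = 6.864625
denominator = 7 + 20 - 2 = 25
s_p^2 = 6.864625 / 25 = 0.274585
s_p = sqrt(0.274585) = 0.5240

0.5240


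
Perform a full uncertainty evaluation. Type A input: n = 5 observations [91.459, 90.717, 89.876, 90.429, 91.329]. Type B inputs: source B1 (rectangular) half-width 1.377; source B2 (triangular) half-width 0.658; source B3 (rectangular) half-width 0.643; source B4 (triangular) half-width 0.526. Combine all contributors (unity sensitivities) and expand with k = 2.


mean = (91.459 + 90.717 + 89.876 + 90.429 + 91.329) / 5 = 90.762
s = sqrt(sum((x - mean)^2)/(n-1)) = 0.65291807
u_A = s / sqrt(n) = 0.65291807 / sqrt(5) = 0.29199384
u_B1 = 1.377 / sqrt(3) = 0.79501132
u_B2 = 0.658 / sqrt(6) = 0.26862738
u_B3 = 0.643 / sqrt(3) = 0.37123622
u_B4 = 0.526 / sqrt(6) = 0.2147386
uc = sqrt(0.29199384^2 + 0.79501132^2 + 0.26862738^2 + 0.37123622^2 + 0.2147386^2) = 0.98660685
U = k * uc = 2 * 0.98660685
U = 1.9732

1.9732


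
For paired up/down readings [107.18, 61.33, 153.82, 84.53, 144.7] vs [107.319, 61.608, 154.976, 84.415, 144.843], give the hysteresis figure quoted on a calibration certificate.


|107.18 - 107.319| = 0.1390
|61.33 - 61.608| = 0.2780
|153.82 - 154.976| = 1.1560
|84.53 - 84.415| = 0.1150
|144.7 - 144.843| = 0.1430
hysteresis = max(diffs) = 1.1560

1.1560


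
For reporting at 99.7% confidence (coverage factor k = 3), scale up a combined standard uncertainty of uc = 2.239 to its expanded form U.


U = k * uc
U = 3 * 2.239
U = 6.7170

6.7170


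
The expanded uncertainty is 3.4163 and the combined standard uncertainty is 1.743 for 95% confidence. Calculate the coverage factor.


k = U / uc
k = 3.4163 / 1.743
k = 1.96

1.96


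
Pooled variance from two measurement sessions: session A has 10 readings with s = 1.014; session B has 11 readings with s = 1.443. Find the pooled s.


s_p = sqrt(((n1-1)*s1^2 + (n2-1)*s2^2) / (n1+n2-2))
numerator = (10-1)*1.014^2 + (11-1)*1.443^2 = 9.253764 + 20.82249 = 30.076254
denominator = 10 + 11 - 2 = 19
s_p^2 = 30.076254 / 19 = 1.5829607
s_p = sqrt(1.5829607) = 1.2582

1.2582


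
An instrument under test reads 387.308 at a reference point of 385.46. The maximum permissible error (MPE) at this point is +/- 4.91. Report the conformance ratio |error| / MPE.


e = indication - reference = 387.308 - 385.46 = 1.8480
|e| = 1.8480
ratio = |e| / MPE = 1.8480 / 4.91
ratio = 0.3764

0.3764


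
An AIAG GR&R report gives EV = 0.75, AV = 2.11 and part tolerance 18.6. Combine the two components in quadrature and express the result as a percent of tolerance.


GRR = sqrt(EV^2 + AV^2) = sqrt(0.75^2 + 2.11^2) = 2.2393303
%GRR = GRR / tol * 100 = 2.2393303 / 18.6 * 100
%GRR = 12.0394

12.0394


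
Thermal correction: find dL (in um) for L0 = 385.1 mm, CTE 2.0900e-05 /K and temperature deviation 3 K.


dL = L * alpha * dT
= 385.1 * 2.0900e-05 * 3
= 0.0241458 mm
dL_um = 0.0241458 * 1000 = 24.1458 um

24.1458


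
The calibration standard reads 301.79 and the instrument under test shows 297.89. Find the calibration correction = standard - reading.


Correction = standard - reading
= 301.79 - 297.89
= 3.9000

3.9000


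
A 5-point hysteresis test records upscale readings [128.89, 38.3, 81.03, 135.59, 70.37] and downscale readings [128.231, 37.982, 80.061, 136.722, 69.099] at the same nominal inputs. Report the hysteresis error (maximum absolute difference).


|128.89 - 128.231| = 0.6590
|38.3 - 37.982| = 0.3180
|81.03 - 80.061| = 0.9690
|135.59 - 136.722| = 1.1320
|70.37 - 69.099| = 1.2710
hysteresis = max(diffs) = 1.2710

1.2710


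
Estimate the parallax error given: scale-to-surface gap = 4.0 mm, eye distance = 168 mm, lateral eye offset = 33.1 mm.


error = h * offset / d
= 4.0 * 33.1 / 168
= 0.7881

0.7881


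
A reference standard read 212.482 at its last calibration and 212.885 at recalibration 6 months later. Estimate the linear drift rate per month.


rate = (v2 - v1) / months
= (212.885 - 212.482) / 6
= 0.4030 / 6
= 0.0672

0.0672


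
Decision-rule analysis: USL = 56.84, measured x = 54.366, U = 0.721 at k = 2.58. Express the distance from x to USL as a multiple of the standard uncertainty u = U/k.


u = U / k = 0.721 / 2.58 = 0.27945736
margin = |USL - x| = |56.84 - 54.366| = 2.474
z = margin / u = 2.474 / 0.27945736
z = 8.8529

8.8529


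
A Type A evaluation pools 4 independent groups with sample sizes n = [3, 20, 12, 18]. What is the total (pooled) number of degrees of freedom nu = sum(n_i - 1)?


nu = sum_i (n_i - 1)
nu = ((3 - 1) + (20 - 1) + (12 - 1) + (18 - 1))
nu = 2 + 19 + 11 + 17
nu = 49

49


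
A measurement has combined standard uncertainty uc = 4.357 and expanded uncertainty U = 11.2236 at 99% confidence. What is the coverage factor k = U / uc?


k = U / uc
k = 11.2236 / 4.357
k = 2.576

2.576


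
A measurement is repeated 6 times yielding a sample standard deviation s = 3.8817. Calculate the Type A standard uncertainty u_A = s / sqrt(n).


u_A = s / sqrt(n)
u_A = 3.8817 / sqrt(6)
u_A = 3.8817 / 2.4494897
u_A = 1.5847

1.5847


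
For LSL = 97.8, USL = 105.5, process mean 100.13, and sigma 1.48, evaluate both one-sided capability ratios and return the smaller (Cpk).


Cpu = (USL - mean) / (3*sigma) = (105.5 - 100.13) / (3*1.48) = 1.2095
Cpl = (mean - LSL) / (3*sigma) = (100.13 - 97.8) / (3*1.48) = 0.5248
Cpk = min(Cpu, Cpl) = 0.5248

0.5248


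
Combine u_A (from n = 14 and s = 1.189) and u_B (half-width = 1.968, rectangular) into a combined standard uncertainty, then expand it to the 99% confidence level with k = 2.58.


u_A = s / sqrt(n) = 1.189 / sqrt(14) = 0.31777362
u_B = half_width / sqrt(3) = 1.968 / sqrt(3) = 1.1362253
uc = sqrt(u_A^2 + u_B^2) = sqrt(0.31777362^2 + 1.1362253^2) = 1.1798254
U = k * uc = 2.58 * 1.1798254
U = 3.0439

3.0439


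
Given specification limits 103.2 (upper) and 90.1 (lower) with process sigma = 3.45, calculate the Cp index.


Cp = (USL - LSL) / (6 * sigma)
= (103.2 - 90.1) / (6 * 3.45)
= 13.1000 / 20.7000
= 0.6329

0.6329


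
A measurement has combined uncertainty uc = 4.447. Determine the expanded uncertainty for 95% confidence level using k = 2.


U = k * uc
U = 2 * 4.447
U = 8.8940

8.8940


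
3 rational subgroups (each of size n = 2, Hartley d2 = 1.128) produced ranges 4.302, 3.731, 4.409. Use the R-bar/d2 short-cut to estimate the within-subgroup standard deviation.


R_bar = (4.302 + 3.731 + 4.409) / 3
R_bar = 12.442 / 3 = 4.1473333
sigma_hat = R_bar / d2 = 4.1473333 / 1.128 = 3.6767

3.6767


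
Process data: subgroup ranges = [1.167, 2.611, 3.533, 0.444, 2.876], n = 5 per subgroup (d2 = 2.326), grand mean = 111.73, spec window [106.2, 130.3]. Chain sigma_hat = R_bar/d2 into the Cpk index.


R_bar = (1.167 + 2.611 + 3.533 + 0.444 + 2.876) / 5 = 2.1262
sigma = R_bar / d2 = 2.1262 / 2.326 = 0.91410146
Cp = (USL - LSL)/(6*sigma) = (130.3 - 106.2)/(6*0.91410146) = 4.3941
Cpu = (130.3 - 111.73)/(3*0.91410146) = 6.7717
Cpl = (111.73 - 106.2)/(3*0.91410146) = 2.0166
Cpk = min(Cpu, Cpl) = 2.0166

2.0166


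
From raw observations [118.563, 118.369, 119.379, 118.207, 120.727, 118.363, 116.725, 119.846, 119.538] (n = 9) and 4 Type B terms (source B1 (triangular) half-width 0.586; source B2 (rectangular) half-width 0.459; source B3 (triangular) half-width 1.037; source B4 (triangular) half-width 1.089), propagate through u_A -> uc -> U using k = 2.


mean = (118.563 + 118.369 + 119.379 + 118.207 + 120.727 + 118.363 + 116.725 + 119.846 + 119.538) / 9 = 118.8574444
s = sqrt(sum((x - mean)^2)/(n-1)) = 1.1590839
u_A = s / sqrt(n) = 1.1590839 / sqrt(9) = 0.3863613
u_B1 = 0.586 / sqrt(6) = 0.2392335
u_B2 = 0.459 / sqrt(3) = 0.26500377
u_B3 = 1.037 / sqrt(6) = 0.42335348
u_B4 = 1.089 / sqrt(6) = 0.44458239
uc = sqrt(0.3863613^2 + 0.2392335^2 + 0.26500377^2 + 0.42335348^2 + 0.44458239^2) = 0.80846545
U = k * uc = 2 * 0.80846545
U = 1.6169

1.6169


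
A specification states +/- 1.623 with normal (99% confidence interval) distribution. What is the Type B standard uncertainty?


u_B = half_width / 2.576
u_B = 1.623 / 2.576
u_B = 0.6300

0.6300


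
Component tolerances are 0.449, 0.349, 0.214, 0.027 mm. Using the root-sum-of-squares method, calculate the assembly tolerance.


RSS = sqrt(0.449^2 + 0.349^2 + 0.214^2 + 0.027^2)
= sqrt(0.369927)
= 0.6082

0.6082


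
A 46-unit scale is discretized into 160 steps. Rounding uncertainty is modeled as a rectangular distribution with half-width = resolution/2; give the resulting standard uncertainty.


resolution = range / divisions
resolution = 46 / 160 = 0.2875
u_res = resolution / (2*sqrt(3))
u_res = 0.2875 / 3.4641016
u_res = 0.0830

0.0830


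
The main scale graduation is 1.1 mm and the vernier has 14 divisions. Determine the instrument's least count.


LC = MSD / n_div
= 1.1 / 14
= 0.0786

0.0786


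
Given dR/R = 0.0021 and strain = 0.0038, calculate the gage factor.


GF = (dR/R) / epsilon
= 0.0021 / 0.0038
= 0.5526

0.5526


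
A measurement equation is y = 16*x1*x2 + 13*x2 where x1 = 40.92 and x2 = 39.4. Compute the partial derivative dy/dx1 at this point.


y = 16*x1*x2 + 13*x2
dy/dx1 = 16*x2
Evaluate at x2 = 39.4: c1 = 16 * 39.4
c1 = 630.4000

630.4000


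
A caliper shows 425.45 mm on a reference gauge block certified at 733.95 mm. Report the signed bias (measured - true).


Systematic error = measured - true
= 425.45 - 733.95
= -308.5000

-308.5000


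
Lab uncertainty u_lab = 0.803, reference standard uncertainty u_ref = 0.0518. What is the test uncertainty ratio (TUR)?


TUR = u_lab / u_ref
= 0.803 / 0.0518
= 15.5019

15.5019


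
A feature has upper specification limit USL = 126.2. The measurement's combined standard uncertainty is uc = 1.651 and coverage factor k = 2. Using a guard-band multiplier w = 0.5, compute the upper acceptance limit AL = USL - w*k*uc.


U = k * uc = 2 * 1.651 = 3.302
guard band g = w * U = 0.5 * 3.302 = 1.651
AL = USL - g = 126.2 - 1.651
AL = 124.5490

124.5490


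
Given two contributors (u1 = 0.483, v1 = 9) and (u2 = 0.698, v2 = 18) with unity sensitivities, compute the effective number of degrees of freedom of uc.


uc = sqrt(u1^2 + u2^2) = sqrt(0.483^2 + 0.698^2) = 0.84881859
v_eff = uc^4 / (u1^4/v1 + u2^4/v2)
= 0.84881859^4 / (0.483^4/9 + 0.698^4/18)
= 0.51911016 / 0.019234181
v_eff = 26.9889

26.9889


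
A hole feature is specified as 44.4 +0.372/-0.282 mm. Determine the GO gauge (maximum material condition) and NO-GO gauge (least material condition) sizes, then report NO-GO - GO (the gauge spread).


GO = nominal - lower_tol (smallest hole = maximum material condition)
GO = 44.4 - 0.282 = 44.118
NO-GO = nominal + upper_tol (largest hole = least material condition)
NO-GO = 44.4 + 0.372 = 44.772
spread = NO-GO - GO = 44.772 - 44.118 = 0.6540

0.6540


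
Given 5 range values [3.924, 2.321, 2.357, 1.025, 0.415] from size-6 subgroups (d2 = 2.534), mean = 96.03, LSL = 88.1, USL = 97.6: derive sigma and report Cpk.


R_bar = (3.924 + 2.321 + 2.357 + 1.025 + 0.415) / 5 = 2.0084
sigma = R_bar / d2 = 2.0084 / 2.534 = 0.7925809
Cp = (USL - LSL)/(6*sigma) = (97.6 - 88.1)/(6*0.7925809) = 1.9977
Cpu = (97.6 - 96.03)/(3*0.7925809) = 0.6603
Cpl = (96.03 - 88.1)/(3*0.7925809) = 3.3351
Cpk = min(Cpu, Cpl) = 0.6603

0.6603


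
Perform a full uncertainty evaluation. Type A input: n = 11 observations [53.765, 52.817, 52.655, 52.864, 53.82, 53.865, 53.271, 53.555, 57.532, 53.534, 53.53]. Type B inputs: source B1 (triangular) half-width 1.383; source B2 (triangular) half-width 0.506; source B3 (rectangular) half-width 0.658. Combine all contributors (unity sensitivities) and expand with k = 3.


mean = (53.765 + 52.817 + 52.655 + 52.864 + 53.82 + 53.865 + 53.271 + 53.555 + 57.532 + 53.534 + 53.53) / 11 = 53.74618182
s = sqrt(sum((x - mean)^2)/(n-1)) = 1.3243393
u_A = s / sqrt(n) = 1.3243393 / sqrt(11) = 0.39930332
u_B1 = 1.383 / sqrt(6) = 0.56460739
u_B2 = 0.506 / sqrt(6) = 0.20657363
u_B3 = 0.658 / sqrt(3) = 0.37989648
uc = sqrt(0.39930332^2 + 0.56460739^2 + 0.20657363^2 + 0.37989648^2) = 0.81560937
U = k * uc = 3 * 0.81560937
U = 2.4468

2.4468


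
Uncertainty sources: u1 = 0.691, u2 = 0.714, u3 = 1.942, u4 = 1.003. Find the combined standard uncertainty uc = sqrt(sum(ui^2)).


uc = sqrt(0.691^2 + 0.714^2 + 1.942^2 + 1.003^2)
uc = sqrt(5.76465)
uc = 2.4010

2.4010


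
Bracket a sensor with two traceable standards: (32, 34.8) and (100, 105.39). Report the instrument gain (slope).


slope = (y2 - y1) / (x2 - x1)
= (105.39 - 34.8) / (100 - 32)
= 70.5900 / 68
= 1.0381

1.0381


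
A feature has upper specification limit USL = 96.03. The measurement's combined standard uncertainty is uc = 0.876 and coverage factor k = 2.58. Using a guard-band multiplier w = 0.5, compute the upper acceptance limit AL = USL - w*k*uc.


U = k * uc = 2.58 * 0.876 = 2.26008
guard band g = w * U = 0.5 * 2.26008 = 1.13004
AL = USL - g = 96.03 - 1.13004
AL = 94.9000

94.9000


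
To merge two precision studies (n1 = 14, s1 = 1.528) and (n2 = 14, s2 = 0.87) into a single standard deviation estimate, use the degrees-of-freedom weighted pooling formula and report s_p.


s_p = sqrt(((n1-1)*s1^2 + (n2-1)*s2^2) / (n1+n2-2))
numerator = (14-1)*1.528^2 + (14-1)*0.87^2 = 30.352192 + 9.8397 = 40.191892
denominator = 14 + 14 - 2 = 26
s_p^2 = 40.191892 / 26 = 1.545842
s_p = sqrt(1.545842) = 1.2433

1.2433


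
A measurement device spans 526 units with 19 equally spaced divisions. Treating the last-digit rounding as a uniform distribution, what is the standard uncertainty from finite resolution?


resolution = range / divisions
resolution = 526 / 19 = 27.684211
u_res = resolution / (2*sqrt(3))
u_res = 27.684211 / 3.4641016
u_res = 7.9917

7.9917


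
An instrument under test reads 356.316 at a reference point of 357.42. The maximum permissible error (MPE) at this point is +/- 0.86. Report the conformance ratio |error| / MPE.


e = indication - reference = 356.316 - 357.42 = -1.1040
|e| = 1.1040
ratio = |e| / MPE = 1.1040 / 0.86
ratio = 1.2837

1.2837


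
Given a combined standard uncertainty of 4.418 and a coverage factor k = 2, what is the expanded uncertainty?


U = k * uc
U = 2 * 4.418
U = 8.8360

8.8360


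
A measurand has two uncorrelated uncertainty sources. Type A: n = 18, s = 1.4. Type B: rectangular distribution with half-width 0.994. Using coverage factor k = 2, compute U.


u_A = s / sqrt(n) = 1.4 / sqrt(18) = 0.32998316
u_B = half_width / sqrt(3) = 0.994 / sqrt(3) = 0.57388617
uc = sqrt(u_A^2 + u_B^2) = sqrt(0.32998316^2 + 0.57388617^2) = 0.66199261
U = k * uc = 2 * 0.66199261
U = 1.3240

1.3240


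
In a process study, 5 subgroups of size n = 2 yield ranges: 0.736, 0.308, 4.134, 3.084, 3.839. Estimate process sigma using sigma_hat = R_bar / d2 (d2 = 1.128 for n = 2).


R_bar = (0.736 + 0.308 + 4.134 + 3.084 + 3.839) / 5
R_bar = 12.101 / 5 = 2.4202
sigma_hat = R_bar / d2 = 2.4202 / 1.128 = 2.1456

2.1456


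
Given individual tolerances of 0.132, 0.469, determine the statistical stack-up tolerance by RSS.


RSS = sqrt(0.132^2 + 0.469^2)
= sqrt(0.237385)
= 0.4872

0.4872


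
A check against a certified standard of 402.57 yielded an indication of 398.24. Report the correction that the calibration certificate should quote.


Correction = standard - reading
= 402.57 - 398.24
= 4.3300

4.3300


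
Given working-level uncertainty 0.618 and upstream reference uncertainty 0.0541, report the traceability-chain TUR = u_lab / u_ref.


TUR = u_lab / u_ref
= 0.618 / 0.0541
= 11.4233

11.4233


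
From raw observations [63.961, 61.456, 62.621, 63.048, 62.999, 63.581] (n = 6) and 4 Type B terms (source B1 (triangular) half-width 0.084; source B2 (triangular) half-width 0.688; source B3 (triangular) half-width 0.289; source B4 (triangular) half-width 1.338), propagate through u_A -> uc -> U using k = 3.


mean = (63.961 + 61.456 + 62.621 + 63.048 + 62.999 + 63.581) / 6 = 62.94433333
s = sqrt(sum((x - mean)^2)/(n-1)) = 0.86860478
u_A = s / sqrt(n) = 0.86860478 / sqrt(6) = 0.35460642
u_B1 = 0.084 / sqrt(6) = 0.034292856
u_B2 = 0.688 / sqrt(6) = 0.28087482
u_B3 = 0.289 / sqrt(6) = 0.11798376
u_B4 = 1.338 / sqrt(6) = 0.54623621
uc = sqrt(0.35460642^2 + 0.034292856^2 + 0.28087482^2 + 0.11798376^2 + 0.54623621^2) = 0.71979618
U = k * uc = 3 * 0.71979618
U = 2.1594

2.1594


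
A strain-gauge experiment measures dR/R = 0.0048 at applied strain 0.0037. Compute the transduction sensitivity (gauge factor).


GF = (dR/R) / epsilon
= 0.0048 / 0.0037
= 1.2973

1.2973


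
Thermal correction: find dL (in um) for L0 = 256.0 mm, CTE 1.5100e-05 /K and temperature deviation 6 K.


dL = L * alpha * dT
= 256.0 * 1.5100e-05 * 6
= 0.0231936 mm
dL_um = 0.0231936 * 1000 = 23.1936 um

23.1936


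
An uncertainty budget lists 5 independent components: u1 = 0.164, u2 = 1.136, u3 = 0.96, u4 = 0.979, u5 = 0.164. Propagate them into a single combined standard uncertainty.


uc = sqrt(0.164^2 + 1.136^2 + 0.96^2 + 0.979^2 + 0.164^2)
uc = sqrt(3.224329)
uc = 1.7956

1.7956


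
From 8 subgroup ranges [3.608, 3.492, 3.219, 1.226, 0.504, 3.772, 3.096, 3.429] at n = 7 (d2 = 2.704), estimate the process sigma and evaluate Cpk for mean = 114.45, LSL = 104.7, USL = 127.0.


R_bar = (3.608 + 3.492 + 3.219 + 1.226 + 0.504 + 3.772 + 3.096 + 3.429) / 8 = 2.79325
sigma = R_bar / d2 = 2.79325 / 2.704 = 1.0330067
Cp = (USL - LSL)/(6*sigma) = (127.0 - 104.7)/(6*1.0330067) = 3.5979
Cpu = (127.0 - 114.45)/(3*1.0330067) = 4.0497
Cpl = (114.45 - 104.7)/(3*1.0330067) = 3.1462
Cpk = min(Cpu, Cpl) = 3.1462

3.1462


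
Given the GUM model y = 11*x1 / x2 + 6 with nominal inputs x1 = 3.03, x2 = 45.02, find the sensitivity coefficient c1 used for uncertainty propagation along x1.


y = 11*x1 / x2 + 6
dy/dx1 = 11/x2
Evaluate at x2 = 45.02: c1 = 11 / 45.02
c1 = 0.2443

0.2443


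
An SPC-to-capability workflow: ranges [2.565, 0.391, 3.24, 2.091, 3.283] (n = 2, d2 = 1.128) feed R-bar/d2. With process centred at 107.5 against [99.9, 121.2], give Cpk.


R_bar = (2.565 + 0.391 + 3.24 + 2.091 + 3.283) / 5 = 2.314
sigma = R_bar / d2 = 2.314 / 1.128 = 2.0514184
Cp = (USL - LSL)/(6*sigma) = (121.2 - 99.9)/(6*2.0514184) = 1.7305
Cpu = (121.2 - 107.5)/(3*2.0514184) = 2.2261
Cpl = (107.5 - 99.9)/(3*2.0514184) = 1.2349
Cpk = min(Cpu, Cpl) = 1.2349

1.2349


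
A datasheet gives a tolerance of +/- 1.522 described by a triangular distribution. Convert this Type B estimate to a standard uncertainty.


u_B = half_width / sqrt(6)
u_B = 1.522 / 2.4494897
u_B = 0.6214

0.6214


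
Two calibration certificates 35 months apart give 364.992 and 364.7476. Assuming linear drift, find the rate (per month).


rate = (v2 - v1) / months
= (364.7476 - 364.992) / 35
= -0.2444 / 35
= -0.0070

-0.0070


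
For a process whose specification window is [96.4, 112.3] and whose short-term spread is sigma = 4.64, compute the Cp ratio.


Cp = (USL - LSL) / (6 * sigma)
= (112.3 - 96.4) / (6 * 4.64)
= 15.9000 / 27.8400
= 0.5711

0.5711


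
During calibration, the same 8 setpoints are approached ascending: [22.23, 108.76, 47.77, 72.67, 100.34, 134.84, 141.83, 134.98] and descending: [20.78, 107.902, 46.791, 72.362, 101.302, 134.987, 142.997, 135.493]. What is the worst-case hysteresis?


|22.23 - 20.78| = 1.4500
|108.76 - 107.902| = 0.8580
|47.77 - 46.791| = 0.9790
|72.67 - 72.362| = 0.3080
|100.34 - 101.302| = 0.9620
|134.84 - 134.987| = 0.1470
|141.83 - 142.997| = 1.1670
|134.98 - 135.493| = 0.5130
hysteresis = max(diffs) = 1.4500

1.4500


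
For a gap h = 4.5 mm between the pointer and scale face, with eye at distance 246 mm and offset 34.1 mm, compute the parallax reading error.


error = h * offset / d
= 4.5 * 34.1 / 246
= 0.6238

0.6238


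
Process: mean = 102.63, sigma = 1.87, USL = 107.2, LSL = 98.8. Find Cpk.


Cpu = (USL - mean) / (3*sigma) = (107.2 - 102.63) / (3*1.87) = 0.8146
Cpl = (mean - LSL) / (3*sigma) = (102.63 - 98.8) / (3*1.87) = 0.6827
Cpk = min(Cpu, Cpl) = 0.6827

0.6827


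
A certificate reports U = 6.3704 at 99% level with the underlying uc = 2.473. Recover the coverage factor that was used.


k = U / uc
k = 6.3704 / 2.473
k = 2.576

2.576


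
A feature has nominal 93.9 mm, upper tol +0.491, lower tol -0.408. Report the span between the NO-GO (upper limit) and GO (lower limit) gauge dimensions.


GO = nominal - lower_tol (smallest hole = maximum material condition)
GO = 93.9 - 0.408 = 93.492
NO-GO = nominal + upper_tol (largest hole = least material condition)
NO-GO = 93.9 + 0.491 = 94.391
spread = NO-GO - GO = 94.391 - 93.492 = 0.8990

0.8990


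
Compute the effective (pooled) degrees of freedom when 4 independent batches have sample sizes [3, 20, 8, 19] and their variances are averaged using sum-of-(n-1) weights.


nu = sum_i (n_i - 1)
nu = ((3 - 1) + (20 - 1) + (8 - 1) + (19 - 1))
nu = 2 + 19 + 7 + 18
nu = 46

46


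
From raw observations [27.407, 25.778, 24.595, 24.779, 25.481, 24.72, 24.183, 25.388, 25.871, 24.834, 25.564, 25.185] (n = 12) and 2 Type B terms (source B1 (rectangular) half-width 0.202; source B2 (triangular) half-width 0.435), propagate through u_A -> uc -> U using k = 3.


mean = (27.407 + 25.778 + 24.595 + 24.779 + 25.481 + 24.72 + 24.183 + 25.388 + 25.871 + 24.834 + 25.564 + 25.185) / 12 = 25.31541667
s = sqrt(sum((x - mean)^2)/(n-1)) = 0.8358044
u_A = s / sqrt(n) = 0.8358044 / sqrt(12) = 0.24127595
u_B1 = 0.202 / sqrt(3) = 0.11662475
u_B2 = 0.435 / sqrt(6) = 0.17758801
uc = sqrt(0.24127595^2 + 0.11662475^2 + 0.17758801^2) = 0.32148549
U = k * uc = 3 * 0.32148549
U = 0.9645

0.9645


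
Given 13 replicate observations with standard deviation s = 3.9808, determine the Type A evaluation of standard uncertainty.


u_A = s / sqrt(n)
u_A = 3.9808 / sqrt(13)
u_A = 3.9808 / 3.6055513
u_A = 1.1041

1.1041


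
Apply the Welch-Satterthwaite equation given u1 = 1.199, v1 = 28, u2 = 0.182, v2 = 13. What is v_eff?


uc = sqrt(u1^2 + u2^2) = sqrt(1.199^2 + 0.182^2) = 1.2127345
v_eff = uc^4 / (u1^4/v1 + u2^4/v2)
= 1.2127345^4 / (1.199^4/28 + 0.182^4/13)
= 2.1630319 / 0.073894994
v_eff = 29.2717

29.2717


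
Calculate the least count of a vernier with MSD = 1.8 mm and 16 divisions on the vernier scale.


LC = MSD / n_div
= 1.8 / 16
= 0.1125

0.1125


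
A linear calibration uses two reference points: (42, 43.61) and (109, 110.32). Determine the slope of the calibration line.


slope = (y2 - y1) / (x2 - x1)
= (110.32 - 43.61) / (109 - 42)
= 66.7100 / 67
= 0.9957

0.9957


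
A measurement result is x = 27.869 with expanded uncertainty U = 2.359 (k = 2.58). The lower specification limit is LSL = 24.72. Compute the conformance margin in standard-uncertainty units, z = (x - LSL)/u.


u = U / k = 2.359 / 2.58 = 0.91434109
margin = |LSL - x| = |24.72 - 27.869| = 3.149
z = margin / u = 3.149 / 0.91434109
z = 3.4440

3.4440


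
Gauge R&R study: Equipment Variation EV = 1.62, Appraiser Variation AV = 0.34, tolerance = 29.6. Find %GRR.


GRR = sqrt(EV^2 + AV^2) = sqrt(1.62^2 + 0.34^2) = 1.6552945
%GRR = GRR / tol * 100 = 1.6552945 / 29.6 * 100
%GRR = 5.5922

5.5922


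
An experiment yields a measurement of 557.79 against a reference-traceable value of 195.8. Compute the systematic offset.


Systematic error = measured - true
= 557.79 - 195.8
= 361.9900

361.9900


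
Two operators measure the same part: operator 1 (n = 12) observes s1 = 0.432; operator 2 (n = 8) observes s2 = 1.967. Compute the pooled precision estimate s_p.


s_p = sqrt(((n1-1)*s1^2 + (n2-1)*s2^2) / (n1+n2-2))
numerator = (12-1)*0.432^2 + (8-1)*1.967^2 = 2.052864 + 27.083623 = 29.136487
denominator = 12 + 8 - 2 = 18
s_p^2 = 29.136487 / 18 = 1.6186937
s_p = sqrt(1.6186937) = 1.2723

1.2723


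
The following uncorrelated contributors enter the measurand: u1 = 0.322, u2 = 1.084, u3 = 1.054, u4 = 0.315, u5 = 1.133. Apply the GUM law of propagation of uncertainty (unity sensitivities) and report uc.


uc = sqrt(0.322^2 + 1.084^2 + 1.054^2 + 0.315^2 + 1.133^2)
uc = sqrt(3.77257)
uc = 1.9423

1.9423


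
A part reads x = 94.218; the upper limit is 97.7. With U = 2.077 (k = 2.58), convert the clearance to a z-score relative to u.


u = U / k = 2.077 / 2.58 = 0.80503876
margin = |USL - x| = |97.7 - 94.218| = 3.482
z = margin / u = 3.482 / 0.80503876
z = 4.3253

4.3253


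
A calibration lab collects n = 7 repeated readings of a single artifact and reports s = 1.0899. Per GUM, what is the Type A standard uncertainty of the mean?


u_A = s / sqrt(n)
u_A = 1.0899 / sqrt(7)
u_A = 1.0899 / 2.6457513
u_A = 0.4119

0.4119


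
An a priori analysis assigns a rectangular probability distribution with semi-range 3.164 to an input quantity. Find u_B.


u_B = half_width / sqrt(3)
u_B = 3.164 / 1.7320508
u_B = 1.8267

1.8267
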